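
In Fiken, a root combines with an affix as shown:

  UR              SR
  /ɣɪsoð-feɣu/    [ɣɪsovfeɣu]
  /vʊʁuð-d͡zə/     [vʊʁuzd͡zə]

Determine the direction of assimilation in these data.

The segment that alternates is /ð/, which surfaces as [v] when adjacent to /f/.
/ð/ is dental while /f/ is labiodental; the output [v] is labiodental, matching the trigger — so the feature that spreads is place.
The other alternating form patterns the same way: /ð/ → [z] before /d͡z/ (dental → alveolar, matching alveolar) — only place changes, and always toward the following segment.
The trigger is the following segment, so the direction is regressive (anticipatory).

regressive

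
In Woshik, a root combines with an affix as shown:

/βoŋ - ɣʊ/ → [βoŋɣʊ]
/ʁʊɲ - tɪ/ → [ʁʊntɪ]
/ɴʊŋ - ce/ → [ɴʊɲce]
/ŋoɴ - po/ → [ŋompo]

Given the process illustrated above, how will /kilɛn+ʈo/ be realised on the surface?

The data show regressive place assimilation: /ɲ/ → [n] before /t/; /ŋ/ → [ɲ] before /c/; /ɴ/ → [m] before /p/. In each pair only place changes, matching the following consonant, while manner and voice stay constant.
No alternation appears in [βoŋɣʊ]: there the adjacent consonants already agree in place (/ŋ/ and /ɣ/ are both velar), so this form is consistent with the same rule.
The rule targets /n/ (voiced alveolar nasal), which sits before the trigger /ʈ/ (retroflex).
The voiced retroflex nasal is [ɳ], so /n/ → [ɳ].

[kilɛɳʈo]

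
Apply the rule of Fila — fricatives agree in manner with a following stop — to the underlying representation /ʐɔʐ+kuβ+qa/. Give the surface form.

[ʐɔɖkubqa]

The rule targets /ʐ/ (voiced retroflex fricative), which sits before the trigger /k/ (stop).
The voiced retroflex stop is [ɖ], so /ʐ/ → [ɖ].
At the second juncture, /β/ likewise becomes [b] adjacent to /q/.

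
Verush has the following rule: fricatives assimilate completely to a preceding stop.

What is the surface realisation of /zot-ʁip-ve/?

/ʁ/ is the segment targeted by the rule; it sits immediately after /t/, so it assimilates completely and surfaces as [t].
At the second juncture, /v/ likewise becomes [p] adjacent to /p/.

[zottippe]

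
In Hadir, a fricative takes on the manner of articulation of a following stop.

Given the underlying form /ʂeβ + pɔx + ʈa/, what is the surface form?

The rule targets /β/ (voiced bilabial fricative), which sits before the trigger /p/ (stop).
A voiced bilabial stop is [b], so the surface segment is [b].
At the second juncture, /x/ likewise becomes [k] adjacent to /ʈ/.

[ʂebpɔkʈa]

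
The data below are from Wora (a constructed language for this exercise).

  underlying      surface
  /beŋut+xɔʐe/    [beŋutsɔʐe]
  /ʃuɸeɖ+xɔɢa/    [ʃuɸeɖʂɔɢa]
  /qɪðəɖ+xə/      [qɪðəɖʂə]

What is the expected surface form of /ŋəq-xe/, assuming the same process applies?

[ŋəqχe]

The data show progressive place assimilation: /x/ → [s] after /t/; /x/ → [ʂ] after /ɖ/. In each pair only place changes, matching the preceding consonant, while manner and voice stay constant.
/x/ is a voiceless velar fricative. The preceding trigger /q/ is uvular, so /x/ must become uvular as well.
Changing only its place to uvular gives [χ] — the voiceless uvular fricative.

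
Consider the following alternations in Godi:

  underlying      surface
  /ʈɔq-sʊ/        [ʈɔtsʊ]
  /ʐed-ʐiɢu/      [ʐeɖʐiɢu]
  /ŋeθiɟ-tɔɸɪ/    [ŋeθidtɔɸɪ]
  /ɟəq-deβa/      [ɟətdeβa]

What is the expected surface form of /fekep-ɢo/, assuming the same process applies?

The data show regressive place assimilation: /q/ → [t] before /s/; /d/ → [ɖ] before /ʐ/; /ɟ/ → [d] before /t/; /q/ → [t] before /d/. In each pair only place changes, matching the following consonant, while manner and voice stay constant.
The rule targets /p/ (voiceless bilabial stop), which sits before the trigger /ɢ/ (uvular).
The voiceless uvular stop is [q], so /p/ → [q].

[fekeqɢo]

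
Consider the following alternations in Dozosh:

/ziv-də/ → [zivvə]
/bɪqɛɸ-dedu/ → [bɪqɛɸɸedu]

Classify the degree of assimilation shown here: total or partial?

total assimilation

The segment that alternates is /d/, which surfaces as [v] when adjacent to /v/.
The output [v] is identical to the trigger /v/ — every feature (place, manner, voicing) has been copied — so this is total assimilation.
The remaining alternation confirms this: /d/ → [ɸ] after /ɸ/ — in each case the output is a copy of the preceding consonant.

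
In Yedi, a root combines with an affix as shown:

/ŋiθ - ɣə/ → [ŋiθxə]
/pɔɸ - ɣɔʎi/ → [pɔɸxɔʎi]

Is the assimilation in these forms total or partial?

The segment that alternates is /ɣ/, which surfaces as [x] when adjacent to /θ/.
/ɣ/ is voiced while /θ/ is voiceless; the output [x] is voiceless, matching the trigger — so the feature that spreads is voicing.
Place and manner are unchanged, so the assimilation is partial, not total.
The same holds elsewhere in the data: /ɣ/ → [x] after /ɸ/ (voiced → voiceless, matching voiceless) — only voicing changes, and always toward the preceding segment.

partial assimilation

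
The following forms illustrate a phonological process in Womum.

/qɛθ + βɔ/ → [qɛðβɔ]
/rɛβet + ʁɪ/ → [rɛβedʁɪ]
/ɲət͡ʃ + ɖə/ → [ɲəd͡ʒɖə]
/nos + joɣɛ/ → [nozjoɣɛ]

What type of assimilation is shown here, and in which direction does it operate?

regressive voicing assimilation

Underlying /θ/ is realised as [ð] next to /β/; /β/ itself does not change.
/θ/ is voiceless while /β/ is voiced; the output [ð] is voiced, matching the trigger — so the feature that spreads is voicing.
Place and manner are unchanged, so the assimilation is partial, not total.
The same holds elsewhere in the data: /t/ → [d] before /ʁ/ (voiceless → voiced, matching voiced); /t͡ʃ/ → [d͡ʒ] before /ɖ/ (voiceless → voiced, matching voiced); /s/ → [z] before /j/ (voiceless → voiced, matching voiced) — only voicing changes, and always toward the following segment.
The trigger is the following segment, so the direction is regressive (anticipatory).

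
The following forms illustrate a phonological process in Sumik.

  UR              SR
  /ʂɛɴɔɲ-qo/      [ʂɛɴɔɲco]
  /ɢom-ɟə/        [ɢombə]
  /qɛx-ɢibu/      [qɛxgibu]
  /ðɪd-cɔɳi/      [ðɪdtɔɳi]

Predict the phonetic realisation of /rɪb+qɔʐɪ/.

The data show progressive place assimilation: /q/ → [c] after /ɲ/; /ɟ/ → [b] after /m/; /ɢ/ → [g] after /x/; /c/ → [t] after /d/. In each pair only place changes, matching the preceding consonant, while manner and voice stay constant.
The rule targets /q/ (voiceless uvular stop), which sits after the trigger /b/ (bilabial).
A voiceless bilabial stop is [p], so the surface segment is [p].

[rɪbpɔʐɪ]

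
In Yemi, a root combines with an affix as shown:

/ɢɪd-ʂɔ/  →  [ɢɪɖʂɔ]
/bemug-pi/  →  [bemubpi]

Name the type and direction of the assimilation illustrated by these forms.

regressive place assimilation

The segment that alternates is /d/, which surfaces as [ɖ] when adjacent to /ʂ/.
The change alveolar → retroflex matches the place of the following /ʂ/, identifying this as place assimilation.
Manner and voice are unchanged, so the assimilation is partial, not total.
The other alternating form patterns the same way: /g/ → [b] before /p/ (velar → bilabial, matching bilabial) — only place changes, and always toward the following segment.
The trigger is the following segment, so the direction is regressive (anticipatory).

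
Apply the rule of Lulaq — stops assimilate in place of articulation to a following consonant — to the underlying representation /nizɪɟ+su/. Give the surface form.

The rule targets /ɟ/ (voiced palatal stop), which sits before the trigger /s/ (alveolar).
The voiced alveolar stop is [d], so /ɟ/ → [d].

[nizɪdsu]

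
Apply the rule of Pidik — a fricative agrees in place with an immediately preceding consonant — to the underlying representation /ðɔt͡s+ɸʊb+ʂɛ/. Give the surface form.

The rule targets /ɸ/ (voiceless bilabial fricative), which sits after the trigger /t͡s/ (alveolar).
The voiceless alveolar fricative is [s], so /ɸ/ → [s].
At the second juncture, /ʂ/ likewise becomes [ɸ] adjacent to /b/.

[ðɔt͡ssʊbɸɛ]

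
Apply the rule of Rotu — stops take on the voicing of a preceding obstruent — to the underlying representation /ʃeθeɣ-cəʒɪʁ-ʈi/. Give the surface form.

[ʃeθeɣɟəʒɪʁɖi]

/c/ is a voiceless palatal stop. The preceding trigger /ɣ/ is voiced, so /c/ must become voiced as well.
The voiced palatal stop is [ɟ], so /c/ → [ɟ].
At the second juncture, /ʈ/ likewise becomes [ɖ] adjacent to /ʁ/.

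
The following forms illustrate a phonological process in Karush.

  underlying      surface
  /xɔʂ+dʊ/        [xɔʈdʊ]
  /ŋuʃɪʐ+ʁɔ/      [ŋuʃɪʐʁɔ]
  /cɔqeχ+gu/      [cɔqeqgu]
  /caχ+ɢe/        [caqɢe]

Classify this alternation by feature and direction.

regressive manner assimilation

Comparing underlying and surface forms, /ʂ/ → [ʈ] is the alternation; the neighbouring /d/ is constant.
/ʂ/ is a fricative while /d/ is a stop; the output [ʈ] is a stop, matching the trigger — so the feature that spreads is manner.
Place and voice are unchanged, so the assimilation is partial, not total.
Checking the remaining alternations: /χ/ → [q] before /g/ (fricative → stop, matching a stop); /χ/ → [q] before /ɢ/ (fricative → stop, matching a stop) — only manner changes, and always toward the following segment.
No alternation appears in [ŋuʃɪʐʁɔ]: there the adjacent consonants already agree in manner (/ʐ/ and /ʁ/ are both fricatives), so this form is consistent with the same rule.
The trigger is the following segment, so the direction is regressive (anticipatory).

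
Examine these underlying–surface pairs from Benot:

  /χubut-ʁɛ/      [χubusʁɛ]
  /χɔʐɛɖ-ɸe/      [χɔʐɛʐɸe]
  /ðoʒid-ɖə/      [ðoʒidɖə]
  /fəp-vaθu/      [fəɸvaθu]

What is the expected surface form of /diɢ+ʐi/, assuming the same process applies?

The data show regressive manner assimilation: /t/ → [s] before /ʁ/; /ɖ/ → [ʐ] before /ɸ/; /p/ → [ɸ] before /v/. In each pair only manner changes, matching the following consonant, while place and voice stay constant.
Nothing changes in [ðoʒidɖə]: there the adjacent consonants already agree in manner (/d/ and /ɖ/ are both stops), so this form is consistent with the same rule.
/ɢ/ is a voiced uvular stop. The following trigger /ʐ/ is a fricative, so /ɢ/ must become a fricative as well.
The voiced uvular fricative is [ʁ], so /ɢ/ → [ʁ].

[diʁʐi]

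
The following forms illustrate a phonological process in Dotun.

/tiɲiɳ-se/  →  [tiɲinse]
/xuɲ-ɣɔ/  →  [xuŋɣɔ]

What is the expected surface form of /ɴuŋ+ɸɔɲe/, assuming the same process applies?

The data show regressive place assimilation: /ɳ/ → [n] before /s/; /ɲ/ → [ŋ] before /ɣ/. In each pair only place changes, matching the following consonant, while manner and voice stay constant.
/ŋ/ is a voiced velar nasal. The following trigger /ɸ/ is bilabial, so /ŋ/ must become bilabial as well.
The voiced bilabial nasal is [m], so /ŋ/ → [m].

[ɴumɸɔɲe]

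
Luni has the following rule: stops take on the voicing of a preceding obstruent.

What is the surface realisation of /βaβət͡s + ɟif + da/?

/ɟ/ is a voiced palatal stop. The preceding trigger /t͡s/ is voiceless, so /ɟ/ must become voiceless as well.
Changing only its voicing to voiceless gives [c] — the voiceless palatal stop.
At the second juncture, /d/ likewise becomes [t] adjacent to /f/.

[βaβət͡scifta]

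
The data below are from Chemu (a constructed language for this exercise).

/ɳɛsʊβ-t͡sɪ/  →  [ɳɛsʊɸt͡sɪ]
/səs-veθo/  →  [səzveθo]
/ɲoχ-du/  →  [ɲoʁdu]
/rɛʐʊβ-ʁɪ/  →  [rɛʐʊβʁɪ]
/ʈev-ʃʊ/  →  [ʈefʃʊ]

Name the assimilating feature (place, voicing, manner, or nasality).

Comparing underlying and surface forms, /β/ → [ɸ] is the alternation; the neighbouring /t͡s/ is constant.
The change voiced → voiceless matches the voicing of the following /t͡s/, identifying this as voicing assimilation.
The other alternating forms pattern the same way: /s/ → [z] before /v/ (voiceless → voiced, matching voiced); /χ/ → [ʁ] before /d/ (voiceless → voiced, matching voiced); /v/ → [f] before /ʃ/ (voiced → voiceless, matching voiceless) — only voicing changes, and always toward the following segment.
Nothing changes in [rɛʐʊβʁɪ]: there the adjacent consonants already agree in voicing (/β/ and /ʁ/ are both voiced), so this form is consistent with the same rule.

voicing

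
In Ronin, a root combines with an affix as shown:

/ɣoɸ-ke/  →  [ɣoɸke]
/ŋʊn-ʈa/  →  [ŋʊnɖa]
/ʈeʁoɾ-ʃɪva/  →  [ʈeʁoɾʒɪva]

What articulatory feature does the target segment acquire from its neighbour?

voicing

Underlying /ʈ/ is realised as [ɖ] next to /n/; /n/ itself does not change.
/ʈ/ is voiceless while /n/ is voiced; the output [ɖ] is voiced, matching the trigger — so the feature that spreads is voicing.
Checking the remaining alternation: /ʃ/ → [ʒ] after /ɾ/ (voiceless → voiced, matching voiced) — only voicing changes, and always toward the preceding segment.
No alternation appears in [ɣoɸke]: there the adjacent consonants already agree in voicing (/k/ and /ɸ/ are both voiceless), so this form is consistent with the same rule.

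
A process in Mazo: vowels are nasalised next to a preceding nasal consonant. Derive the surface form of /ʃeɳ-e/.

[ʃeɳẽ]

/e/ sits next to the nasal /ɳ/ and is therefore nasalised to [ẽ].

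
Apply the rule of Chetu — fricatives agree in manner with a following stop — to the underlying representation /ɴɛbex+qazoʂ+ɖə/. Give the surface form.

/x/ is a voiceless velar fricative. The following trigger /q/ is a stop, so /x/ must become a stop as well.
Changing only its manner to stop gives [k] — the voiceless velar stop.
The same rule applies at the second boundary: /ʂ/ → [ʈ] next to /ɖ/.

[ɴɛbekqazoʈɖə]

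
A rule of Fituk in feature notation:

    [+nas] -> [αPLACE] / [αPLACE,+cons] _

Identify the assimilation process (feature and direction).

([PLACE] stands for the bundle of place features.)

The rule copies the place features (abbreviated [PLACE]) from the environment onto the target, so the assimilating feature is place.
The conditioning segment sits to the left of the focus bar, meaning the trigger precedes the segment that changes — progressive assimilation.

progressive place assimilation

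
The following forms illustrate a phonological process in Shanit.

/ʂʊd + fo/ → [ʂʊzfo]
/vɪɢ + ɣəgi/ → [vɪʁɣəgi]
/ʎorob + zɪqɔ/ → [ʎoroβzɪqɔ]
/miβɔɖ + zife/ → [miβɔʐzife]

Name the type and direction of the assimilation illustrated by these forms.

Comparing underlying and surface forms, /d/ → [z] is the alternation; the neighbouring /f/ is constant.
The change stop → fricative matches the manner of the following /f/, identifying this as manner assimilation.
Place and voice are unchanged, so the assimilation is partial, not total.
The other alternating forms pattern the same way: /ɢ/ → [ʁ] before /ɣ/ (stop → fricative, matching a fricative); /b/ → [β] before /z/ (stop → fricative, matching a fricative); /ɖ/ → [ʐ] before /z/ (stop → fricative, matching a fricative) — only manner changes, and always toward the following segment.
Since the segment that changes precedes the conditioning segment, the assimilation is regressive.

regressive manner assimilation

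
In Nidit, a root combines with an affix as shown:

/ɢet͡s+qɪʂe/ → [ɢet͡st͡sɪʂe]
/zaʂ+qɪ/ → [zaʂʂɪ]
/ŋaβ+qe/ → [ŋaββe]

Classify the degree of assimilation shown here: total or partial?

Comparing underlying and surface forms, /q/ → [t͡s] is the alternation; the neighbouring /t͡s/ is constant.
The output [t͡s] is identical to the trigger /t͡s/ — every feature (place, manner, voicing) has been copied — so this is total assimilation.
The remaining alternations confirm this: /q/ → [ʂ] after /ʂ/; /q/ → [β] after /β/ — in each case the output is a copy of the preceding consonant.

total assimilation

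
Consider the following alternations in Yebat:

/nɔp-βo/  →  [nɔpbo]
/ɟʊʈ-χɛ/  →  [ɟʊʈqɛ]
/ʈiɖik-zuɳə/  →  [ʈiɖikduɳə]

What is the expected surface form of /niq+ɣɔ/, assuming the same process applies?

[niqgɔ]

The data show progressive manner assimilation: /β/ → [b] after /p/; /χ/ → [q] after /ʈ/; /z/ → [d] after /k/. In each pair only manner changes, matching the preceding consonant, while place and voice stay constant.
The rule targets /ɣ/ (voiced velar fricative), which sits after the trigger /q/ (stop).
A voiced velar stop is [g], so the surface segment is [g].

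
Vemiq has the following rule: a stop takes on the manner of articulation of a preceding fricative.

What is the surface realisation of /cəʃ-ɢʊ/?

The rule targets /ɢ/ (voiced uvular stop), which sits after the trigger /ʃ/ (fricative).
Changing only its manner to fricative gives [ʁ] — the voiced uvular fricative.

[cəʃʁʊ]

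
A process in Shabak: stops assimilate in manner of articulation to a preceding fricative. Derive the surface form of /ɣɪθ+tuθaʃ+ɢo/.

[ɣɪθsuθaʃʁo]

/t/ is a voiceless alveolar stop. The preceding trigger /θ/ is a fricative, so /t/ must become a fricative as well.
The voiceless alveolar fricative is [s], so /t/ → [s].
At the second juncture, /ɢ/ likewise becomes [ʁ] adjacent to /ʃ/.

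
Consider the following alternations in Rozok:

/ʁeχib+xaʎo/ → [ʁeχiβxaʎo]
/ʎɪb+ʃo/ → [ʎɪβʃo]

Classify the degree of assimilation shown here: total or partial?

Comparing underlying and surface forms, /b/ → [β] is the alternation; the neighbouring /x/ is constant.
/b/ is a stop while /x/ is a fricative; the output [β] is a fricative, matching the trigger — so the feature that spreads is manner.
Place and voice are unchanged, so the assimilation is partial, not total.
The same holds elsewhere in the data: /b/ → [β] before /ʃ/ (stop → fricative, matching a fricative) — only manner changes, and always toward the following segment.

partial assimilation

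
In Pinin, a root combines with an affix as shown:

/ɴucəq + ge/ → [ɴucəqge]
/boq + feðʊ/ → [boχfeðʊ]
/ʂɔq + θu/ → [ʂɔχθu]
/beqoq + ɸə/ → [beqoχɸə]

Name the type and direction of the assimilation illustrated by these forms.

regressive manner assimilation

Comparing underlying and surface forms, /q/ → [χ] is the alternation; the neighbouring /f/ is constant.
/q/ is a stop while /f/ is a fricative; the output [χ] is a fricative, matching the trigger — so the feature that spreads is manner.
Place and voice are unchanged, so the assimilation is partial, not total.
Checking the remaining alternations: /q/ → [χ] before /θ/ (stop → fricative, matching a fricative); /q/ → [χ] before /ɸ/ (stop → fricative, matching a fricative) — only manner changes, and always toward the following segment.
No alternation appears in [ɴucəqge]: there the adjacent consonants already agree in manner (/q/ and /g/ are both stops), so this form is consistent with the same rule.
Since the segment that changes precedes the conditioning segment, the assimilation is regressive.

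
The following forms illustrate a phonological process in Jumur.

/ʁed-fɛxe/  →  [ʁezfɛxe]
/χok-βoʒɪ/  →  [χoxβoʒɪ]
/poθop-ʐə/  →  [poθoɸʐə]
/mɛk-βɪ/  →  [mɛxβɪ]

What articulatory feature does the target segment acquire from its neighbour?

Underlying /d/ is realised as [z] next to /f/; /f/ itself does not change.
The change stop → fricative matches the manner of the following /f/, identifying this as manner assimilation.
The same holds elsewhere in the data: /k/ → [x] before /β/ (stop → fricative, matching a fricative); /p/ → [ɸ] before /ʐ/ (stop → fricative, matching a fricative) — only manner changes, and always toward the following segment.

manner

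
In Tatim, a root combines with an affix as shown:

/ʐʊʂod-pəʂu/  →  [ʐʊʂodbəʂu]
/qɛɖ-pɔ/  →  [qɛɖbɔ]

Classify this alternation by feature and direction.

Comparing underlying and surface forms, /p/ → [b] is the alternation; the neighbouring /d/ is constant.
/p/ is voiceless while /d/ is voiced; the output [b] is voiced, matching the trigger — so the feature that spreads is voicing.
Place and manner are unchanged, so the assimilation is partial, not total.
The other alternating form patterns the same way: /p/ → [b] after /ɖ/ (voiceless → voiced, matching voiced) — only voicing changes, and always toward the preceding segment.
Since the segment that changes follows the conditioning segment, the assimilation is progressive.

progressive voicing assimilation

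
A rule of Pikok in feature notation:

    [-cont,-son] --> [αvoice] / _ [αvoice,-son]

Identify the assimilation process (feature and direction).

regressive voicing assimilation

The shared variable α links the value of [voice] on the target to the same value on the neighbouring segment, so voicing is the feature that assimilates.
Since the environment is written after the underscore, the trigger follows the target; the direction is regressive.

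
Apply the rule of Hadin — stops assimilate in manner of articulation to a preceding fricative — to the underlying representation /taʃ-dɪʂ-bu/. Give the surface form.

[taʃzɪʂβu]

The rule targets /d/ (voiced alveolar stop), which sits after the trigger /ʃ/ (fricative).
Changing only its manner to fricative gives [z] — the voiced alveolar fricative.
At the second juncture, /b/ likewise becomes [β] adjacent to /ʂ/.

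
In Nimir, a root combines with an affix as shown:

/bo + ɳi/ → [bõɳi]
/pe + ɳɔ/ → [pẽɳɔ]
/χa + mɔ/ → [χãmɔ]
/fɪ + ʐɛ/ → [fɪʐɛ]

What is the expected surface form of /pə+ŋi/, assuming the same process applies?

The data show regressive nasality assimilation (vowel nasalisation): /o/ → [õ] before /ɳ/; /e/ → [ẽ] before /ɳ/; /a/ → [ã] before /m/ — a vowel is nasalised by an immediately following nasal consonant.
No change occurs in [fɪʐɛ] because the vowel at the boundary is adjacent to an oral consonant, not a nasal (/ɪ/ next to /ʐ/).
/ə/ sits next to the nasal /ŋ/ and is therefore nasalised to [ə̃].

[pə̃ŋi]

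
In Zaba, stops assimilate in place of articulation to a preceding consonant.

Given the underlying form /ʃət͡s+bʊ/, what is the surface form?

[ʃət͡sdʊ]

The rule targets /b/ (voiced bilabial stop), which sits after the trigger /t͡s/ (alveolar).
The voiced alveolar stop is [d], so /b/ → [d].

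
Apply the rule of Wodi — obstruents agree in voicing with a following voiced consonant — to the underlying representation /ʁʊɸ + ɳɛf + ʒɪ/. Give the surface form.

/ɸ/ is a voiceless bilabial fricative. The following trigger /ɳ/ is voiced, so /ɸ/ must become voiced as well.
The voiced bilabial fricative is [β], so /ɸ/ → [β].
The same rule applies at the second boundary: /f/ → [v] next to /ʒ/.

[ʁʊβɳɛvʒɪ]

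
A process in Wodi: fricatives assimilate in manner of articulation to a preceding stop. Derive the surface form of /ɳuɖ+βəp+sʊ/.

[ɳuɖbəptʊ]

The rule targets /β/ (voiced bilabial fricative), which sits after the trigger /ɖ/ (stop).
The voiced bilabial stop is [b], so /β/ → [b].
The same rule applies at the second boundary: /s/ → [t] next to /p/.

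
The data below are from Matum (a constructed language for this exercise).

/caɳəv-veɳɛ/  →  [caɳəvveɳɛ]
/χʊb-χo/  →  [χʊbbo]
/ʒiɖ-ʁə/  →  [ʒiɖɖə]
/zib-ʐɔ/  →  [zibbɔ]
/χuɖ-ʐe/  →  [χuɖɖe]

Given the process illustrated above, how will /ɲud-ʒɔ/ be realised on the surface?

[ɲuddɔ]

The data show progressive total assimilation (/χ/ → [b] after /b/; /ʁ/ → [ɖ] after /ɖ/; /ʐ/ → [b] after /b/; /ʐ/ → [ɖ] after /ɖ/): in every case the target segment becomes identical to its preceding neighbour, copying more than a single feature.
In [caɳəvveɳɛ] the two consonants at the boundary are already identical (/v/ + /v/), so the rule applies vacuously and nothing changes.
/ʒ/ is the segment targeted by the rule; it sits immediately after /d/, so it assimilates completely and surfaces as [d].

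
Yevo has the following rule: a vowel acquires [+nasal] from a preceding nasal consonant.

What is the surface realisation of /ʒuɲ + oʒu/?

The vowel /o/ is adjacent to the preceding nasal /ɲ/, so it acquires [+nasal] and surfaces as [õ].

[ʒuɲõʒu]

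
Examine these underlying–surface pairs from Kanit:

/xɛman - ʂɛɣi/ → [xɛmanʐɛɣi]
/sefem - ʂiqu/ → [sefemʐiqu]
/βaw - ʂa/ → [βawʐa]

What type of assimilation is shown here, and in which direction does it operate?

progressive voicing assimilation

The segment that alternates is /ʂ/, which surfaces as [ʐ] when adjacent to /n/.
/ʂ/ is voiceless while /n/ is voiced; the output [ʐ] is voiced, matching the trigger — so the feature that spreads is voicing.
Place and manner are unchanged, so the assimilation is partial, not total.
The same holds elsewhere in the data: /ʂ/ → [ʐ] after /m/ (voiceless → voiced, matching voiced); /ʂ/ → [ʐ] after /w/ (voiceless → voiced, matching voiced) — only voicing changes, and always toward the preceding segment.
Since the segment that changes follows the conditioning segment, the assimilation is progressive.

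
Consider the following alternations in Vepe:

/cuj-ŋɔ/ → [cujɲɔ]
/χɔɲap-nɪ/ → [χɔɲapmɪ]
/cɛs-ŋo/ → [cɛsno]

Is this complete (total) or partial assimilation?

Underlying /ŋ/ is realised as [ɲ] next to /j/; /j/ itself does not change.
The change velar → palatal matches the place of the preceding /j/, identifying this as place assimilation.
Manner and voice are unchanged, so the assimilation is partial, not total.
Checking the remaining alternations: /n/ → [m] after /p/ (alveolar → bilabial, matching bilabial); /ŋ/ → [n] after /s/ (velar → alveolar, matching alveolar) — only place changes, and always toward the preceding segment.

partial assimilation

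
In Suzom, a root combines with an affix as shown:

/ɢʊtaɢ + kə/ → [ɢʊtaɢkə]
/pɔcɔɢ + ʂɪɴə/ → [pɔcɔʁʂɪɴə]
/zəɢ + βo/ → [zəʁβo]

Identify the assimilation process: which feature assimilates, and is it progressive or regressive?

Underlying /ɢ/ is realised as [ʁ] next to /ʂ/; /ʂ/ itself does not change.
/ɢ/ is a stop while /ʂ/ is a fricative; the output [ʁ] is a fricative, matching the trigger — so the feature that spreads is manner.
Place and voice are unchanged, so the assimilation is partial, not total.
The other alternating form patterns the same way: /ɢ/ → [ʁ] before /β/ (stop → fricative, matching a fricative) — only manner changes, and always toward the following segment.
No alternation appears in [ɢʊtaɢkə]: there the adjacent consonants already agree in manner (/ɢ/ and /k/ are both stops), so this form is consistent with the same rule.
The trigger is the following segment, so the direction is regressive (anticipatory).

regressive manner assimilation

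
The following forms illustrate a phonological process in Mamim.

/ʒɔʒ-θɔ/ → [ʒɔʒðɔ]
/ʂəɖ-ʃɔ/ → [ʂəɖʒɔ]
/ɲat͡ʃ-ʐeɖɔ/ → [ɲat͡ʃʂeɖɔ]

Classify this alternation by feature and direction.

The segment that alternates is /θ/, which surfaces as [ð] when adjacent to /ʒ/.
The change voiceless → voiced matches the voicing of the preceding /ʒ/, identifying this as voicing assimilation.
Place and manner are unchanged, so the assimilation is partial, not total.
The other alternating forms pattern the same way: /ʃ/ → [ʒ] after /ɖ/ (voiceless → voiced, matching voiced); /ʐ/ → [ʂ] after /t͡ʃ/ (voiced → voiceless, matching voiceless) — only voicing changes, and always toward the preceding segment.
The trigger is the preceding segment, so the direction is progressive (perseverative).

progressive voicing assimilation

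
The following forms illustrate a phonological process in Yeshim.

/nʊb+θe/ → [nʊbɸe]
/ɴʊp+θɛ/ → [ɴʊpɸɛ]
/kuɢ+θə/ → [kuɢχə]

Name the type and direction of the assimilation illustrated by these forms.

progressive place assimilation

Underlying /θ/ is realised as [ɸ] next to /b/; /b/ itself does not change.
/θ/ is dental while /b/ is bilabial; the output [ɸ] is bilabial, matching the trigger — so the feature that spreads is place.
Manner and voice are unchanged, so the assimilation is partial, not total.
The other alternating forms pattern the same way: /θ/ → [ɸ] after /p/ (dental → bilabial, matching bilabial); /θ/ → [χ] after /ɢ/ (dental → uvular, matching uvular) — only place changes, and always toward the preceding segment.
Since the segment that changes follows the conditioning segment, the assimilation is progressive.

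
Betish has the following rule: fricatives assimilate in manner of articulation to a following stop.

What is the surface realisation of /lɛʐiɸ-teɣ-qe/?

/ɸ/ is a voiceless bilabial fricative. The following trigger /t/ is a stop, so /ɸ/ must become a stop as well.
A voiceless bilabial stop is [p], so the surface segment is [p].
The same rule applies at the second boundary: /ɣ/ → [g] next to /q/.

[lɛʐiptegqe]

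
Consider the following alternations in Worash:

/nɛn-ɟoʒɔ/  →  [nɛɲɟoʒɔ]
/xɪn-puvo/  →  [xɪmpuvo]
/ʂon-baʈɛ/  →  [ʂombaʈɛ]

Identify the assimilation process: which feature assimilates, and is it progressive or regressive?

regressive place assimilation

Comparing underlying and surface forms, /n/ → [ɲ] is the alternation; the neighbouring /ɟ/ is constant.
The change alveolar → palatal matches the place of the following /ɟ/, identifying this as place assimilation.
Manner and voice are unchanged, so the assimilation is partial, not total.
The other alternating forms pattern the same way: /n/ → [m] before /p/ (alveolar → bilabial, matching bilabial); /n/ → [m] before /b/ (alveolar → bilabial, matching bilabial) — only place changes, and always toward the following segment.
The trigger is the following segment, so the direction is regressive (anticipatory).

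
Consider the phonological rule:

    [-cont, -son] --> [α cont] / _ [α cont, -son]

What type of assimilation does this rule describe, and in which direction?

regressive manner assimilation

The shared variable α links the value of [cont] on the target to that of the neighbouring obstruent. [cont] distinguishes stops from fricatives — a manner-of-articulation feature — so this is manner assimilation.
Since the environment is written after the underscore, the trigger follows the target; the direction is regressive.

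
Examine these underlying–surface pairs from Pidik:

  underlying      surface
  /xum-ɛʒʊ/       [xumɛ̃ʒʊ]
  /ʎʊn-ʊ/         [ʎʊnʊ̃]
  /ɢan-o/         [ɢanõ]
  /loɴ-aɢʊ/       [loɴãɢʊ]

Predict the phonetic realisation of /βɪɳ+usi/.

[βɪɳũsi]

The data show progressive nasality assimilation (vowel nasalisation): /ɛ/ → [ɛ̃] after /m/; /ʊ/ → [ʊ̃] after /n/; /o/ → [õ] after /n/; /a/ → [ã] after /ɴ/ — a vowel is nasalised by an immediately preceding nasal consonant.
/u/ sits next to the nasal /ɳ/ and is therefore nasalised to [ũ].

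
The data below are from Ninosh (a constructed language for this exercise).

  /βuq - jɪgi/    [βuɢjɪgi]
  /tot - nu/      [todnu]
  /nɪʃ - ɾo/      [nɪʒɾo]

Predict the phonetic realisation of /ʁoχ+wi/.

The data show regressive voicing assimilation: /q/ → [ɢ] before /j/; /t/ → [d] before /n/; /ʃ/ → [ʒ] before /ɾ/. In each pair only voicing changes, matching the following consonant, while place and manner stay constant.
/χ/ is a voiceless uvular fricative. The following trigger /w/ is voiced, so /χ/ must become voiced as well.
Changing only its voicing to voiced gives [ʁ] — the voiced uvular fricative.

[ʁoʁwi]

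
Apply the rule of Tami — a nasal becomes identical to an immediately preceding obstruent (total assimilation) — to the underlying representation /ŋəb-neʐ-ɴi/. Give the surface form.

[ŋəbbeʐʐi]

/n/ is the segment targeted by the rule; it sits immediately after /b/, so it assimilates completely and surfaces as [b].
At the second juncture, /ɴ/ likewise becomes [ʐ] adjacent to /ʐ/.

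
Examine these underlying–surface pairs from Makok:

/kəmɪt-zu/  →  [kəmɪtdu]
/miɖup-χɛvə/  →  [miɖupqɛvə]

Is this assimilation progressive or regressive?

progressive

Underlying /z/ is realised as [d] next to /t/; /t/ itself does not change.
The change fricative → stop matches the manner of the preceding /t/, identifying this as manner assimilation.
The other alternating form patterns the same way: /χ/ → [q] after /p/ (fricative → stop, matching a stop) — only manner changes, and always toward the preceding segment.
The trigger is the preceding segment, so the direction is progressive (perseverative).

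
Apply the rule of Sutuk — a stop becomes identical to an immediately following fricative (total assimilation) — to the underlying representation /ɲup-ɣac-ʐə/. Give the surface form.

/p/ is the segment targeted by the rule; it sits immediately before /ɣ/, so it assimilates completely and surfaces as [ɣ].
At the second juncture, /c/ likewise becomes [ʐ] adjacent to /ʐ/.

[ɲuɣɣaʐʐə]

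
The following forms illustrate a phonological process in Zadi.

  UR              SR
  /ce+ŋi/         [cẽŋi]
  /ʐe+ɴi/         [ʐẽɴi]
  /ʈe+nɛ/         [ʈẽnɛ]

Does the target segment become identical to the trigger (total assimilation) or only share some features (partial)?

partial assimilation

The vowel /e/ surfaces as nasalised [ẽ] next to the following nasal /ŋ/ — it has acquired the [+nasal] feature of its neighbour.
Likewise in the remaining data: /e/ → [ẽ] before /ɴ/; /e/ → [ẽ] before /n/ — each time a vowel is nasalised next to a following nasal.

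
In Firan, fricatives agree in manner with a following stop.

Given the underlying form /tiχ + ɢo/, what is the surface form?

[tiqɢo]

The rule targets /χ/ (voiceless uvular fricative), which sits before the trigger /ɢ/ (stop).
A voiceless uvular stop is [q], so the surface segment is [q].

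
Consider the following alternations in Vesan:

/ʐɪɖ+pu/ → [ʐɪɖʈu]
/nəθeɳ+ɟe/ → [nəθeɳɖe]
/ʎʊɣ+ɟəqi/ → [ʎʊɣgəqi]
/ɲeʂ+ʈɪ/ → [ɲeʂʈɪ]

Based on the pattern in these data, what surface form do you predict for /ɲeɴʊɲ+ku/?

[ɲeɴʊɲcu]

The data show progressive place assimilation: /p/ → [ʈ] after /ɖ/; /ɟ/ → [ɖ] after /ɳ/; /ɟ/ → [g] after /ɣ/. In each pair only place changes, matching the preceding consonant, while manner and voice stay constant.
Nothing changes in [ɲeʂʈɪ]: there the adjacent consonants already agree in place (/ʈ/ and /ʂ/ are both retroflex), so this form is consistent with the same rule.
/k/ is a voiceless velar stop. The preceding trigger /ɲ/ is palatal, so /k/ must become palatal as well.
The voiceless palatal stop is [c], so /k/ → [c].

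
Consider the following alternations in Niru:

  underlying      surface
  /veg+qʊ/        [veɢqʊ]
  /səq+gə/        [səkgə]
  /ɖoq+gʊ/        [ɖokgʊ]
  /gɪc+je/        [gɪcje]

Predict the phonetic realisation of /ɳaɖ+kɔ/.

[ɳagkɔ]

The data show regressive place assimilation: /g/ → [ɢ] before /q/; /q/ → [k] before /g/. In each pair only place changes, matching the following consonant, while manner and voice stay constant.
No alternation appears in [gɪcje]: there the adjacent consonants already agree in place (/c/ and /j/ are both palatal), so this form is consistent with the same rule.
The rule targets /ɖ/ (voiced retroflex stop), which sits before the trigger /k/ (velar).
Changing only its place to velar gives [g] — the voiced velar stop.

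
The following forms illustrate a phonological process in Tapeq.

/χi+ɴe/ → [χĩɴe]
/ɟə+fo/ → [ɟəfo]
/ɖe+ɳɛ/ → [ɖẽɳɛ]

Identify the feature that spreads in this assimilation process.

nasality

The vowel /i/ surfaces as nasalised [ĩ] next to the following nasal /ɴ/ — it has acquired the [+nasal] feature of its neighbour.
The other form shows the same pattern: /e/ → [ẽ] before /ɳ/ — each time a vowel is nasalised next to a following nasal.
No change occurs in [ɟəfo] because the vowel at the boundary is adjacent to an oral consonant, not a nasal (/ə/ next to /f/).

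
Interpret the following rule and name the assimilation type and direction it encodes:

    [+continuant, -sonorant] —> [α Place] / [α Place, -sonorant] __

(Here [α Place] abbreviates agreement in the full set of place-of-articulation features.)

The shared variable α links the value of the place features (abbreviated [Place]) on the target to the same value on the neighbouring segment, so place is the feature that assimilates.
Since the environment is written before the underscore, the trigger precedes the target; the direction is progressive.

progressive place assimilation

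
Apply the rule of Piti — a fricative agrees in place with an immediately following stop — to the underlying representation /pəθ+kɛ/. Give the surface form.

/θ/ is a voiceless dental fricative. The following trigger /k/ is velar, so /θ/ must become velar as well.
A voiceless velar fricative is [x], so the surface segment is [x].

[pəxkɛ]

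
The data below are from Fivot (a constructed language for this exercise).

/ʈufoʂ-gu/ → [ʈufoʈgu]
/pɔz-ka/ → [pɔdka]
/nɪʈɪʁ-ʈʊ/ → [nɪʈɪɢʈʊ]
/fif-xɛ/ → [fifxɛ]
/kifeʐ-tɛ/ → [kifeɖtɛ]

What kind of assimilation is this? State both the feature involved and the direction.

regressive manner assimilation

Comparing underlying and surface forms, /ʂ/ → [ʈ] is the alternation; the neighbouring /g/ is constant.
/ʂ/ is a fricative while /g/ is a stop; the output [ʈ] is a stop, matching the trigger — so the feature that spreads is manner.
Place and voice are unchanged, so the assimilation is partial, not total.
Checking the remaining alternations: /z/ → [d] before /k/ (fricative → stop, matching a stop); /ʁ/ → [ɢ] before /ʈ/ (fricative → stop, matching a stop); /ʐ/ → [ɖ] before /t/ (fricative → stop, matching a stop) — only manner changes, and always toward the following segment.
Nothing changes in [fifxɛ]: there the adjacent consonants already agree in manner (/f/ and /x/ are both fricatives), so this form is consistent with the same rule.
Since the segment that changes precedes the conditioning segment, the assimilation is regressive.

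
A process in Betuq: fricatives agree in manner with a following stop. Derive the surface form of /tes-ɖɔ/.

[tetɖɔ]

/s/ is a voiceless alveolar fricative. The following trigger /ɖ/ is a stop, so /s/ must become a stop as well.
Changing only its manner to stop gives [t] — the voiceless alveolar stop.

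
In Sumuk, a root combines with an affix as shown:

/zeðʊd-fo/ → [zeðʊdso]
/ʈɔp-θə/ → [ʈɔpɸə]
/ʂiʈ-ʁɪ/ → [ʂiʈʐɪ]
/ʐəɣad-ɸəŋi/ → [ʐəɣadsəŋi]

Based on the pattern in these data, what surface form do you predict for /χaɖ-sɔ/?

The data show progressive place assimilation: /f/ → [s] after /d/; /θ/ → [ɸ] after /p/; /ʁ/ → [ʐ] after /ʈ/; /ɸ/ → [s] after /d/. In each pair only place changes, matching the preceding consonant, while manner and voice stay constant.
/s/ is a voiceless alveolar fricative. The preceding trigger /ɖ/ is retroflex, so /s/ must become retroflex as well.
The voiceless retroflex fricative is [ʂ], so /s/ → [ʂ].

[χaɖʂɔ]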